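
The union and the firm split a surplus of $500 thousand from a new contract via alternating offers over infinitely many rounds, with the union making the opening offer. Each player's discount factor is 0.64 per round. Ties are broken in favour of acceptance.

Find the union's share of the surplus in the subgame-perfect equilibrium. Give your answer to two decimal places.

304.88

In a stationary SPE each proposer offers the other exactly their discounted continuation value.
If the union keeps x when proposing and the firm keeps y when proposing, then x = 500 − 0.64y and y = 500 − 0.64x.
Solving: x = 500(1 − 0.64) / (1 − 0.64·0.64) = 180 / 0.5904 ≈ 304.8780.
The firm gets 500 − 304.8780 ≈ 195.1220.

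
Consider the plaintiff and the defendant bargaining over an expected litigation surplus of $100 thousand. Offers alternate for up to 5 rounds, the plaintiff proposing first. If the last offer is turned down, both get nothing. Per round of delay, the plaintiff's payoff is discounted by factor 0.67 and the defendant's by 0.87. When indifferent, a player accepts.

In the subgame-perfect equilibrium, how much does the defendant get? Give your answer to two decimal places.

45.45

Round 5 (the plaintiff proposes): the defendant will accept anything ≥ 0, so the plaintiff offers 0 and keeps 100.
Round 4 (the defendant proposes): the plaintiff can get 100 next round, worth 0.67 × 100 = 67 now, so the defendant offers 67, keeping 33.
Round 3 (the plaintiff proposes): the defendant can get 33 next round, worth 0.87 × 33 = 28.71 now; the plaintiff offers that and keeps 71.29.
Round 2 (the defendant proposes): the plaintiff can get 71.29 next round, worth 0.67 × 71.29 = 47.7643 now; the defendant offers that and keeps 52.2357.
Round 1 (the plaintiff proposes): the defendant can get 52.2357 next round, worth 0.87 × 52.2357 = 45.445059 now; the plaintiff offers that and keeps 54.554941.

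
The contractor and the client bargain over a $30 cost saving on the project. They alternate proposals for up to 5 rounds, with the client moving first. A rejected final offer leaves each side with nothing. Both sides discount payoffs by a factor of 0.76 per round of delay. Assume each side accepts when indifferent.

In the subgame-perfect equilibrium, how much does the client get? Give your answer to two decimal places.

21.37

Round 5 (the client proposes): the contractor will accept anything ≥ 0, so the client offers 0 and keeps 30.
Round 4 (the contractor proposes): the client can get 30 next round, worth 0.76 × 30 = 22.8 now, so the contractor offers 22.8, keeping 7.2.
Round 3 (the client proposes): the contractor can get 7.2 next round, worth 0.76 × 7.2 = 5.472 now. The client offers 5.472 and keeps 30 − 5.472 = 24.528.
Round 2 (the contractor proposes): the client can get 24.528 next round, worth 0.76 × 24.528 = 18.64128 now. The contractor offers 18.64128 and keeps 30 − 18.64128 = 11.35872.
Round 1 (the client proposes): the contractor can get 11.35872 next round, worth 0.76 × 11.35872 = 8.6326272 now, so the client offers 8.6326272, keeping 21.3673728.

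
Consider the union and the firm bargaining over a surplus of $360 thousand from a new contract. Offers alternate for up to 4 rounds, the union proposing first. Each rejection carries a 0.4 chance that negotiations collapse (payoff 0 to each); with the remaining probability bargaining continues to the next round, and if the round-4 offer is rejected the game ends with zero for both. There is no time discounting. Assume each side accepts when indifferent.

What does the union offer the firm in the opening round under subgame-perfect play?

164.16

By backward induction:
Round 4 (the firm proposes): rejection yields 0 for the union; the firm offers 0 and keeps 360.
Round 3 (the union proposes): rejecting gives the firm an expected 0.6 × 360 = 216, so the union offers 216, keeping 144.
Round 2 (the firm proposes): rejecting gives the union an expected 0.6 × 144 = 86.4; the firm offers that and keeps 273.6.
Round 1 (the union proposes): rejecting gives the firm an expected 0.6 × 273.6 = 164.16; the union offers that and keeps 195.84.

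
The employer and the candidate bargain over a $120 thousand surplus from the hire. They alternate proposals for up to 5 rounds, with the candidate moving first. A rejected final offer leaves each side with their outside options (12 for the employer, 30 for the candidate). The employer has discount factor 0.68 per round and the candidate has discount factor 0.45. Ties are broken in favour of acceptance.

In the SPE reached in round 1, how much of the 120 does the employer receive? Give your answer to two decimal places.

Round 5 (the candidate proposes): the employer gets 12 if talks fail, so the candidate offers 12 and keeps 108.
Round 4 (the employer proposes): the candidate can get 108 next round, worth 0.45 × 108 = 48.6 now; the employer offers that and keeps 71.4.
Round 3 (the candidate proposes): the employer can get 71.4 next round, worth 0.68 × 71.4 = 48.552 now, so the candidate offers 48.552, keeping 71.448.
Round 2 (the employer proposes): the candidate can get 71.448 next round, worth 0.45 × 71.448 = 32.1516 now; the employer offers that and keeps 87.8484.
Round 1 (the candidate proposes): the employer can get 87.8484 next round, worth 0.68 × 87.8484 = 59.736912 now; the candidate offers that and keeps 60.263088.

59.74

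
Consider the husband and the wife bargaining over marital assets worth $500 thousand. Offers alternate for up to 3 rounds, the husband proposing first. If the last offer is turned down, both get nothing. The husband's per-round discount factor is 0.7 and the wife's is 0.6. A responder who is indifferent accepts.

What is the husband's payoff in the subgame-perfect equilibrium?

Round 3 (the husband proposes): the wife will accept anything ≥ 0, so the husband offers 0 and keeps 500.
Round 2 (the wife proposes): the husband can get 500 next round, worth 0.7 × 500 = 350 now; the wife offers that and keeps 150.
Round 1 (the husband proposes): the wife can get 150 next round, worth 0.6 × 150 = 90 now, so the husband offers 90, keeping 410.

410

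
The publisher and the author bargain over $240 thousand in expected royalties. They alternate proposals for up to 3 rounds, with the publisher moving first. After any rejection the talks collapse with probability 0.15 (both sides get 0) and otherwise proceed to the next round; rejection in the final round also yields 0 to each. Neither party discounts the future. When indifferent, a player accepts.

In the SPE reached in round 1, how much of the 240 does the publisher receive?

By backward induction:
Round 3 (the publisher proposes): the author will accept anything ≥ 0, so the publisher offers 0 and keeps 240.
Round 2 (the author proposes): rejecting gives the publisher an expected 0.85 × 240 = 204; the author offers that and keeps 36.
Round 1 (the publisher proposes): rejecting gives the author an expected 0.85 × 36 = 30.6. The publisher offers 30.6 and keeps 240 − 30.6 = 209.4.

209.4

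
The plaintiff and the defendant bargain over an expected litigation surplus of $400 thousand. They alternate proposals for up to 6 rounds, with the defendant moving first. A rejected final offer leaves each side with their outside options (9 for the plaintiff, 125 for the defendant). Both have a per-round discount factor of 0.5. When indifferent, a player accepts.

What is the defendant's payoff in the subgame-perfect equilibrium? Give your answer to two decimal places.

266.41

Round 6 (the plaintiff proposes): the defendant gets 125 if talks fail, so the plaintiff offers 125 and keeps 275.
Round 5 (the defendant proposes): the plaintiff can get 275 next round, worth 0.5 × 275 = 137.5 now, so the defendant offers 137.5, keeping 262.5.
Round 4 (the plaintiff proposes): the defendant can get 262.5 next round, worth 0.5 × 262.5 = 131.25 now, so the plaintiff offers 131.25, keeping 268.75.
Round 3 (the defendant proposes): the plaintiff can get 268.75 next round, worth 0.5 × 268.75 = 134.375 now. The defendant offers 134.375 and keeps 400 − 134.375 = 265.625.
Round 2 (the plaintiff proposes): the defendant can get 265.625 next round, worth 0.5 × 265.625 = 132.8125 now. The plaintiff offers 132.8125 and keeps 400 − 132.8125 = 267.1875.
Round 1 (the defendant proposes): the plaintiff can get 267.1875 next round, worth 0.5 × 267.1875 = 133.59375 now. The defendant offers 133.59375 and keeps 400 − 133.59375 = 266.40625.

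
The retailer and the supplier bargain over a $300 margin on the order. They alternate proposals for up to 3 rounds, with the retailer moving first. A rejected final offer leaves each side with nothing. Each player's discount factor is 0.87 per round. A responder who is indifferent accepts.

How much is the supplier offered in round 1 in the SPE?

Round 3 (the retailer proposes): the supplier will accept anything ≥ 0, so the retailer offers 0 and keeps 300.
Round 2 (the supplier proposes): the retailer can get 300 next round, worth 0.87 × 300 = 261 now, so the supplier offers 261, keeping 39.
Round 1 (the retailer proposes): the supplier can get 39 next round, worth 0.87 × 39 = 33.93 now, so the retailer offers 33.93, keeping 266.07.

33.93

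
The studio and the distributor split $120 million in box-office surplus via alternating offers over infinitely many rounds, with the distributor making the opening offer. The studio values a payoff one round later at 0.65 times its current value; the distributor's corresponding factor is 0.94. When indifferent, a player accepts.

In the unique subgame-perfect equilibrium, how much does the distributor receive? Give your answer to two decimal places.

107.97

Let x be the distributor's share when the distributor proposes and y be the studio's share when the studio proposes.
The studio accepts iff offered ≥ 0.65·y, so x = 120 − 0.65y. Symmetrically y = 120 − 0.94x.
Substituting: x = 120 − 0.65(120 − 0.94x), giving x(1 − 0.94·0.65) = 120(1 − 0.65).
So x = 120 × 0.35 / 0.389 ≈ 107.9692, and the studio receives 120 − x ≈ 12.0308.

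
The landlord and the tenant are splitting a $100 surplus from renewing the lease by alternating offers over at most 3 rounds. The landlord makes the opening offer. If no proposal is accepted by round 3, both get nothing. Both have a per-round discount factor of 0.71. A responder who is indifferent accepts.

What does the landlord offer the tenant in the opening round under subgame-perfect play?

Work backward from the last round.
Round 3 (the landlord proposes): rejection yields 0 for the tenant; the landlord offers 0 and keeps 100.
Round 2 (the tenant proposes): the landlord can get 100 next round, worth 0.71 × 100 = 71 now. The tenant offers 71 and keeps 100 − 71 = 29.
Round 1 (the landlord proposes): the tenant can get 29 next round, worth 0.71 × 29 = 20.59 now; the landlord offers that and keeps 79.41.

20.59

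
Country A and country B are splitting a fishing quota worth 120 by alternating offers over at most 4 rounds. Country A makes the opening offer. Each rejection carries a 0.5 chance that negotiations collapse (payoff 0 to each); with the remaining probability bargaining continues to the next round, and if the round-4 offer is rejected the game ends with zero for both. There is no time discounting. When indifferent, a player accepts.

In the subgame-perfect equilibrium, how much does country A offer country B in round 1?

45

By backward induction:
Round 4 (country B proposes): rejection yields 0 for country A; country B offers 0 and keeps 120.
Round 3 (country A proposes): rejecting gives country B an expected 0.5 × 120 = 60. Country A offers 60 and keeps 120 − 60 = 60.
Round 2 (country B proposes): rejecting gives country A an expected 0.5 × 60 = 30, so country B offers 30, keeping 90.
Round 1 (country A proposes): rejecting gives country B an expected 0.5 × 90 = 45; country A offers that and keeps 75.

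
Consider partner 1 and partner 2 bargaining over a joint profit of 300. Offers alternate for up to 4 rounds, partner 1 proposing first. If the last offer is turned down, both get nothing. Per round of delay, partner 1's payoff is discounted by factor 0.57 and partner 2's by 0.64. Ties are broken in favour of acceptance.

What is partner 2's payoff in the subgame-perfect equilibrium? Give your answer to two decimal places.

152.60

Round 4 (partner 2 proposes): rejection yields 0 for partner 1; partner 2 offers 0 and keeps 300.
Round 3 (partner 1 proposes): partner 2 can get 300 next round, worth 0.64 × 300 = 192 now; partner 1 offers that and keeps 108.
Round 2 (partner 2 proposes): partner 1 can get 108 next round, worth 0.57 × 108 = 61.56 now; partner 2 offers that and keeps 238.44.
Round 1 (partner 1 proposes): partner 2 can get 238.44 next round, worth 0.64 × 238.44 = 152.6016 now; partner 1 offers that and keeps 147.3984.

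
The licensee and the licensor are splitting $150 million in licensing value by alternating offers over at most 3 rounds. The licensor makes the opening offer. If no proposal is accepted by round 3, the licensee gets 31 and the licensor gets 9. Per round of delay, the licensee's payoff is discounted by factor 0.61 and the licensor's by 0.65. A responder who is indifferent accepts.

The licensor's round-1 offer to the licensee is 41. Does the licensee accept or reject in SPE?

Reject

Work out the licensee's continuation value if the offer is rejected.
Round 3 (the licensor proposes): the licensee gets 31 if talks fail, so the licensor offers 31 and keeps 119.
Round 2 (the licensee proposes): the licensor can get 119 next round, worth 0.65 × 119 = 77.35 now, so the licensee offers 77.35, keeping 72.65.
So by rejecting in round 1, the licensee gets 72.65 next round, worth 0.61 × 72.65 = 44.3165 now.
Offer 41 < 44.3165, so the licensee rejects.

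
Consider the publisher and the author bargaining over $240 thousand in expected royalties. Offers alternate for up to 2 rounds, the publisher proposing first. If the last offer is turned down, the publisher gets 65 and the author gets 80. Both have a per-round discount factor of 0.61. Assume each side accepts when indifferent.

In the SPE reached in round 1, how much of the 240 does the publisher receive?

133.25

Solve by backward induction from round 2.
Round 2 (the author proposes): the publisher gets 65 if talks fail, so the author offers 65 and keeps 175.
Round 1 (the publisher proposes): the author can get 175 next round, worth 0.61 × 175 = 106.75 now; the publisher offers that and keeps 133.25.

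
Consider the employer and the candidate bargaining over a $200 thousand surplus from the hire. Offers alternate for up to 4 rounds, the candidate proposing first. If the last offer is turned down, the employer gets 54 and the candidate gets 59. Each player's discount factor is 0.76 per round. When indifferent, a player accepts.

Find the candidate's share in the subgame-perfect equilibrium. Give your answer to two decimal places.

101.62

Round 4 (the employer proposes): the candidate gets 59 if talks fail, so the employer offers 59 and keeps 141.
Round 3 (the candidate proposes): the employer can get 141 next round, worth 0.76 × 141 = 107.16 now. The candidate offers 107.16 and keeps 200 − 107.16 = 92.84.
Round 2 (the employer proposes): the candidate can get 92.84 next round, worth 0.76 × 92.84 = 70.5584 now. The employer offers 70.5584 and keeps 200 − 70.5584 = 129.4416.
Round 1 (the candidate proposes): the employer can get 129.4416 next round, worth 0.76 × 129.4416 = 98.375616 now; the candidate offers that and keeps 101.624384.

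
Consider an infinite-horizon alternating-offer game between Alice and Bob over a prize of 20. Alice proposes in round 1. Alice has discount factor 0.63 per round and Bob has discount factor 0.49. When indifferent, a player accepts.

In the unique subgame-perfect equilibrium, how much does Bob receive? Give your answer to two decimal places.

Let x be Alice's share when Alice proposes and y be Bob's share when Bob proposes.
Bob accepts iff offered ≥ 0.49·y, so x = 20 − 0.49y. Symmetrically y = 20 − 0.63x.
Substituting: x = 20 − 0.49(20 − 0.63x), giving x(1 − 0.63·0.49) = 20(1 − 0.49).
So x = 20 × 0.51 / 0.6913 ≈ 14.7548, and Bob receives 20 − x ≈ 5.2452.

5.25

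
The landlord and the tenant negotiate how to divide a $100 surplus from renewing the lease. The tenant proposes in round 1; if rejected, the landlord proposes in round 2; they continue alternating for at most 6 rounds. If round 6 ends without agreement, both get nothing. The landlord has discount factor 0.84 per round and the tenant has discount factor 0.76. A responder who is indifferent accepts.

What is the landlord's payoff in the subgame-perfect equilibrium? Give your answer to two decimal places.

Work backward from the last round.
Round 6 (the landlord proposes): rejection yields 0 for the tenant; the landlord offers 0 and keeps 100.
Round 5 (the tenant proposes): the landlord can get 100 next round, worth 0.84 × 100 = 84 now; the tenant offers that and keeps 16.
Round 4 (the landlord proposes): the tenant can get 16 next round, worth 0.76 × 16 = 12.16 now; the landlord offers that and keeps 87.84.
Round 3 (the tenant proposes): the landlord can get 87.84 next round, worth 0.84 × 87.84 = 73.7856 now. The tenant offers 73.7856 and keeps 100 − 73.7856 = 26.2144.
Round 2 (the landlord proposes): the tenant can get 26.2144 next round, worth 0.76 × 26.2144 = 19.922944 now, so the landlord offers 19.922944, keeping 80.077056.
Round 1 (the tenant proposes): the landlord can get 80.077056 next round, worth 0.84 × 80.077056 = 67.26472704 now. The tenant offers 67.26472704 and keeps 100 − 67.26472704 = 32.73527296.

67.26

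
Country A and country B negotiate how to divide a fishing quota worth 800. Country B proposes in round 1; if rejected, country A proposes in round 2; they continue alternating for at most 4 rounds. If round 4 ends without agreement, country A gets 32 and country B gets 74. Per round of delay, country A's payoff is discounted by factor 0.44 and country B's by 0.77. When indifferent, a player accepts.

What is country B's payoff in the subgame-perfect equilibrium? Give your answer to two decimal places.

610.81

Solve by backward induction from round 4.
Round 4 (country A proposes): country B gets 74 if talks fail, so country A offers 74 and keeps 726.
Round 3 (country B proposes): country A can get 726 next round, worth 0.44 × 726 = 319.44 now, so country B offers 319.44, keeping 480.56.
Round 2 (country A proposes): country B can get 480.56 next round, worth 0.77 × 480.56 = 370.0312 now; country A offers that and keeps 429.9688.
Round 1 (country B proposes): country A can get 429.9688 next round, worth 0.44 × 429.9688 = 189.186272 now, so country B offers 189.186272, keeping 610.813728.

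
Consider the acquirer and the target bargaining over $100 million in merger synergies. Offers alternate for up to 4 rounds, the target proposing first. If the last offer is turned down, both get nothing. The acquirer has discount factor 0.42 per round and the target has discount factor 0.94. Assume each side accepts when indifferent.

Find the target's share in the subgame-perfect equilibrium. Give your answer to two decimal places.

80.90

Round 4 (the acquirer proposes): rejection yields 0 for the target; the acquirer offers 0 and keeps 100.
Round 3 (the target proposes): the acquirer can get 100 next round, worth 0.42 × 100 = 42 now, so the target offers 42, keeping 58.
Round 2 (the acquirer proposes): the target can get 58 next round, worth 0.94 × 58 = 54.52 now. The acquirer offers 54.52 and keeps 100 − 54.52 = 45.48.
Round 1 (the target proposes): the acquirer can get 45.48 next round, worth 0.42 × 45.48 = 19.1016 now. The target offers 19.1016 and keeps 100 − 19.1016 = 80.8984.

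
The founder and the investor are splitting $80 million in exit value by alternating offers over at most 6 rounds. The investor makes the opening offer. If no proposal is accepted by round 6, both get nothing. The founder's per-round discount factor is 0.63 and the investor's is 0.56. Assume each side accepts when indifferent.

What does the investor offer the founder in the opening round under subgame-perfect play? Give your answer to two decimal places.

36.27

Round 6 (the founder proposes): the investor will accept anything ≥ 0, so the founder offers 0 and keeps 80.
Round 5 (the investor proposes): the founder can get 80 next round, worth 0.63 × 80 = 50.4 now, so the investor offers 50.4, keeping 29.6.
Round 4 (the founder proposes): the investor can get 29.6 next round, worth 0.56 × 29.6 = 16.576 now, so the founder offers 16.576, keeping 63.424.
Round 3 (the investor proposes): the founder can get 63.424 next round, worth 0.63 × 63.424 = 39.95712 now. The investor offers 39.95712 and keeps 80 − 39.95712 = 40.04288.
Round 2 (the founder proposes): the investor can get 40.04288 next round, worth 0.56 × 40.04288 = 22.4240128 now. The founder offers 22.4240128 and keeps 80 − 22.4240128 = 57.5759872.
Round 1 (the investor proposes): the founder can get 57.5759872 next round, worth 0.63 × 57.5759872 = 36.272871936 now. The investor offers 36.272871936 and keeps 80 − 36.272871936 = 43.727128064.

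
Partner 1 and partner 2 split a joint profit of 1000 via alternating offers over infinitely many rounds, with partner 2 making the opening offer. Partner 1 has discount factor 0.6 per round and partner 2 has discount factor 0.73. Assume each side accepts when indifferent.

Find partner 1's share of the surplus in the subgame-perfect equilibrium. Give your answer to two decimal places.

288.26

In a stationary SPE each proposer offers the other exactly their discounted continuation value.
If partner 2 keeps x when proposing and partner 1 keeps y when proposing, then x = 1000 − 0.6y and y = 1000 − 0.73x.
Solving: x = 1000(1 − 0.6) / (1 − 0.73·0.6) = 400 / 0.562 ≈ 711.7438.
Partner 1 gets 1000 − 711.7438 ≈ 288.2562.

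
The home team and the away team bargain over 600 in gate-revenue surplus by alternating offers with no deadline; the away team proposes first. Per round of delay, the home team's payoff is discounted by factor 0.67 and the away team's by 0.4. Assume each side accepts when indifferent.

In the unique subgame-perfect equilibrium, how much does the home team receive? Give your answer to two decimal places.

When the away team proposes, the home team accepts any offer worth at least 0.67 times what the home team would get by proposing next round; and vice versa.
This gives x = 600 − 0.67y and y = 600 − 0.4x, where x and y are each side's share when it proposes.
Hence (1 − 0.67·0.4)x = 600(1 − 0.67), i.e. 0.732·x = 198.
x ≈ 270.4918; the home team's share is 600 − x ≈ 329.5082.

329.51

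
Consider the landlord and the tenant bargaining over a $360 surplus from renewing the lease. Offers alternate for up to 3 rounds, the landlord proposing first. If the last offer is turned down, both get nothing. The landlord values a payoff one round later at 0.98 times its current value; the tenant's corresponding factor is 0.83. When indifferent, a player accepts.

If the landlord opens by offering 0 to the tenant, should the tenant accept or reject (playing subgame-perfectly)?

Work out the tenant's continuation value if the offer is rejected.
Round 3 (the landlord proposes): the tenant will accept anything ≥ 0, so the landlord offers 0 and keeps 360.
Round 2 (the tenant proposes): the landlord can get 360 next round, worth 0.98 × 360 = 352.8 now. The tenant offers 352.8 and keeps 360 − 352.8 = 7.2.
So by rejecting in round 1, the tenant gets 7.2 next round, worth 0.83 × 7.2 = 5.976 now.
Offer 0 < 5.976, so the tenant rejects.

Reject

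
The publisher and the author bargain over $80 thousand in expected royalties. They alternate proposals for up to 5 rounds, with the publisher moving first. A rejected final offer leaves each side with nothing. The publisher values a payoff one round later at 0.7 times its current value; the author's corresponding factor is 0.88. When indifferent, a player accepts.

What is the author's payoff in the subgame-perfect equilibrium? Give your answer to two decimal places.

Round 5 (the publisher proposes): the author will accept anything ≥ 0, so the publisher offers 0 and keeps 80.
Round 4 (the author proposes): the publisher can get 80 next round, worth 0.7 × 80 = 56 now. The author offers 56 and keeps 80 − 56 = 24.
Round 3 (the publisher proposes): the author can get 24 next round, worth 0.88 × 24 = 21.12 now. The publisher offers 21.12 and keeps 80 − 21.12 = 58.88.
Round 2 (the author proposes): the publisher can get 58.88 next round, worth 0.7 × 58.88 = 41.216 now; the author offers that and keeps 38.784.
Round 1 (the publisher proposes): the author can get 38.784 next round, worth 0.88 × 38.784 = 34.12992 now; the publisher offers that and keeps 45.87008.

34.13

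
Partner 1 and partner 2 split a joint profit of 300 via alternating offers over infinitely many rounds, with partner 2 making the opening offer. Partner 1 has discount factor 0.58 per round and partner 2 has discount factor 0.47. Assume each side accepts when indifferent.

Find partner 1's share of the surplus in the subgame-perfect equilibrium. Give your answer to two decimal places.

In a stationary SPE each proposer offers the other exactly their discounted continuation value.
If partner 2 keeps x when proposing and partner 1 keeps y when proposing, then x = 300 − 0.58y and y = 300 − 0.47x.
Solving: x = 300(1 − 0.58) / (1 − 0.47·0.58) = 126 / 0.7274 ≈ 173.2197.
Partner 1 gets 300 − 173.2197 ≈ 126.7803.

126.78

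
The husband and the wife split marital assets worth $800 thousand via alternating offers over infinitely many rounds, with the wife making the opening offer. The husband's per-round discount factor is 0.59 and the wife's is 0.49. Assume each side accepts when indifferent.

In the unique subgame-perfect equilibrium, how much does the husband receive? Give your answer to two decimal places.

338.61

In a stationary SPE each proposer offers the other exactly their discounted continuation value.
If the wife keeps x when proposing and the husband keeps y when proposing, then x = 800 − 0.59y and y = 800 − 0.49x.
Solving: x = 800(1 − 0.59) / (1 − 0.49·0.59) = 328 / 0.7109 ≈ 461.3870.
The husband gets 800 − 461.3870 ≈ 338.6130.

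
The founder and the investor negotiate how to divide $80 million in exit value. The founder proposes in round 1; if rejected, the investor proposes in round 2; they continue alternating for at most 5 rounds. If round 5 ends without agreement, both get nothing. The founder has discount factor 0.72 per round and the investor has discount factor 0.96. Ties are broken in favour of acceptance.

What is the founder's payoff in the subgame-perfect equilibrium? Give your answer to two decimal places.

Work backward from the last round.
Round 5 (the founder proposes): rejection yields 0 for the investor; the founder offers 0 and keeps 80.
Round 4 (the investor proposes): the founder can get 80 next round, worth 0.72 × 80 = 57.6 now; the investor offers that and keeps 22.4.
Round 3 (the founder proposes): the investor can get 22.4 next round, worth 0.96 × 22.4 = 21.504 now, so the founder offers 21.504, keeping 58.496.
Round 2 (the investor proposes): the founder can get 58.496 next round, worth 0.72 × 58.496 = 42.11712 now. The investor offers 42.11712 and keeps 80 − 42.11712 = 37.88288.
Round 1 (the founder proposes): the investor can get 37.88288 next round, worth 0.96 × 37.88288 = 36.3675648 now, so the founder offers 36.3675648, keeping 43.6324352.

43.63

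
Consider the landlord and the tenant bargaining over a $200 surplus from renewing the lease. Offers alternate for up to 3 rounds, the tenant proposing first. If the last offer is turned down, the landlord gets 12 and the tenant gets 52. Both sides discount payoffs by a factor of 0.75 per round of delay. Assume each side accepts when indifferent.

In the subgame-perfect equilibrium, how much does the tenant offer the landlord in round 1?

Round 3 (the tenant proposes): the landlord gets 12 if talks fail, so the tenant offers 12 and keeps 188.
Round 2 (the landlord proposes): the tenant can get 188 next round, worth 0.75 × 188 = 141 now. The landlord offers 141 and keeps 200 − 141 = 59.
Round 1 (the tenant proposes): the landlord can get 59 next round, worth 0.75 × 59 = 44.25 now, so the tenant offers 44.25, keeping 155.75.

44.25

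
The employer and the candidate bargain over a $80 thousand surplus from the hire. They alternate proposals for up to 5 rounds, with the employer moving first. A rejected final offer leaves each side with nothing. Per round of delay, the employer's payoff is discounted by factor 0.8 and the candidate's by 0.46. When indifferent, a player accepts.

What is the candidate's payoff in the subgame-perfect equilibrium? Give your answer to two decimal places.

Round 5 (the employer proposes): the candidate will accept anything ≥ 0, so the employer offers 0 and keeps 80.
Round 4 (the candidate proposes): the employer can get 80 next round, worth 0.8 × 80 = 64 now, so the candidate offers 64, keeping 16.
Round 3 (the employer proposes): the candidate can get 16 next round, worth 0.46 × 16 = 7.36 now; the employer offers that and keeps 72.64.
Round 2 (the candidate proposes): the employer can get 72.64 next round, worth 0.8 × 72.64 = 58.112 now; the candidate offers that and keeps 21.888.
Round 1 (the employer proposes): the candidate can get 21.888 next round, worth 0.46 × 21.888 = 10.06848 now, so the employer offers 10.06848, keeping 69.93152.

10.07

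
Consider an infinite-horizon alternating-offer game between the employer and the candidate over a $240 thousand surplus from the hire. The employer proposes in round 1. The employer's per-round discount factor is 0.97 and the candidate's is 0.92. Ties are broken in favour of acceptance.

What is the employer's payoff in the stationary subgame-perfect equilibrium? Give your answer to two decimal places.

In a stationary SPE each proposer offers the other exactly their discounted continuation value.
If the employer keeps x when proposing and the candidate keeps y when proposing, then x = 240 − 0.92y and y = 240 − 0.97x.
Solving: x = 240(1 − 0.92) / (1 − 0.97·0.92) = 19.2 / 0.1076 ≈ 178.4387.
The candidate gets 240 − 178.4387 ≈ 61.5613.

178.44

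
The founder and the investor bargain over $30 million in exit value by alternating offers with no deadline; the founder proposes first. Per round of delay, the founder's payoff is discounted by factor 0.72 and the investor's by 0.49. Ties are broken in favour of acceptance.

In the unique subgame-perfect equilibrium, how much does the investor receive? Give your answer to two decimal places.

6.36

Let x be the founder's share when the founder proposes and y be the investor's share when the investor proposes.
The investor accepts iff offered ≥ 0.49·y, so x = 30 − 0.49y. Symmetrically y = 30 − 0.72x.
Substituting: x = 30 − 0.49(30 − 0.72x), giving x(1 − 0.72·0.49) = 30(1 − 0.49).
So x = 30 × 0.51 / 0.6472 ≈ 23.6403, and the investor receives 30 − x ≈ 6.3597.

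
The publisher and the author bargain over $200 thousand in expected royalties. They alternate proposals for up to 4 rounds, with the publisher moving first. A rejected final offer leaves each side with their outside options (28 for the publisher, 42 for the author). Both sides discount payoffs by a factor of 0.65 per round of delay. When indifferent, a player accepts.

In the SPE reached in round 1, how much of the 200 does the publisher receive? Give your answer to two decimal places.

107.26

Round 4 (the author proposes): the publisher gets 28 if talks fail, so the author offers 28 and keeps 172.
Round 3 (the publisher proposes): the author can get 172 next round, worth 0.65 × 172 = 111.8 now; the publisher offers that and keeps 88.2.
Round 2 (the author proposes): the publisher can get 88.2 next round, worth 0.65 × 88.2 = 57.33 now. The author offers 57.33 and keeps 200 − 57.33 = 142.67.
Round 1 (the publisher proposes): the author can get 142.67 next round, worth 0.65 × 142.67 = 92.7355 now, so the publisher offers 92.7355, keeping 107.2645.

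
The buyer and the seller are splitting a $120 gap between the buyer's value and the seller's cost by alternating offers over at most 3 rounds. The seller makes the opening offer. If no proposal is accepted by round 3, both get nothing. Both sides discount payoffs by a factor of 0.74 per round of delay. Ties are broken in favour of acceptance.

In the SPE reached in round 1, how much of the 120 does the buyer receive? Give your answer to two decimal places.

Work backward from the last round.
Round 3 (the seller proposes): the buyer will accept anything ≥ 0, so the seller offers 0 and keeps 120.
Round 2 (the buyer proposes): the seller can get 120 next round, worth 0.74 × 120 = 88.8 now; the buyer offers that and keeps 31.2.
Round 1 (the seller proposes): the buyer can get 31.2 next round, worth 0.74 × 31.2 = 23.088 now; the seller offers that and keeps 96.912.

23.09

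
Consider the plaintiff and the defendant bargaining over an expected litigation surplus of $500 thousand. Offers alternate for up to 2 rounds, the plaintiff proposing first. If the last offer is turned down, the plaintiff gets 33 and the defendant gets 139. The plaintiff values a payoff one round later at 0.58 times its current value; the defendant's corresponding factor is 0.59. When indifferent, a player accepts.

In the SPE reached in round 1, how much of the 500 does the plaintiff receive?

224.47

Round 2 (the defendant proposes): the plaintiff gets 33 if talks fail, so the defendant offers 33 and keeps 467.
Round 1 (the plaintiff proposes): the defendant can get 467 next round, worth 0.59 × 467 = 275.53 now, so the plaintiff offers 275.53, keeping 224.47.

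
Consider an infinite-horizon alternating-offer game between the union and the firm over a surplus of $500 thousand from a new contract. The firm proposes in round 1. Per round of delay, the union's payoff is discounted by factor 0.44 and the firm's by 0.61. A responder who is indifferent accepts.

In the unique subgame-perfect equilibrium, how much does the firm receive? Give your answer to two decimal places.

382.72

When the firm proposes, the union accepts any offer worth at least 0.44 times what the union would get by proposing next round; and vice versa.
This gives x = 500 − 0.44y and y = 500 − 0.61x, where x and y are each side's share when it proposes.
Hence (1 − 0.44·0.61)x = 500(1 − 0.44), i.e. 0.7316·x = 280.
x ≈ 382.7228; the union's share is 500 − x ≈ 117.2772.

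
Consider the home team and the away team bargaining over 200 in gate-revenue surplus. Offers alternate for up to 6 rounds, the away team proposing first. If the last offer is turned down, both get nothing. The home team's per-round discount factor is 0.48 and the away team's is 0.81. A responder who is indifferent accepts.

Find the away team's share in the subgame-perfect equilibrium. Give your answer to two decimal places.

Round 6 (the home team proposes): rejection yields 0 for the away team; the home team offers 0 and keeps 200.
Round 5 (the away team proposes): the home team can get 200 next round, worth 0.48 × 200 = 96 now; the away team offers that and keeps 104.
Round 4 (the home team proposes): the away team can get 104 next round, worth 0.81 × 104 = 84.24 now; the home team offers that and keeps 115.76.
Round 3 (the away team proposes): the home team can get 115.76 next round, worth 0.48 × 115.76 = 55.5648 now. The away team offers 55.5648 and keeps 200 − 55.5648 = 144.4352.
Round 2 (the home team proposes): the away team can get 144.4352 next round, worth 0.81 × 144.4352 = 116.992512 now; the home team offers that and keeps 83.007488.
Round 1 (the away team proposes): the home team can get 83.007488 next round, worth 0.48 × 83.007488 = 39.84359424 now, so the away team offers 39.84359424, keeping 160.15640576.

160.16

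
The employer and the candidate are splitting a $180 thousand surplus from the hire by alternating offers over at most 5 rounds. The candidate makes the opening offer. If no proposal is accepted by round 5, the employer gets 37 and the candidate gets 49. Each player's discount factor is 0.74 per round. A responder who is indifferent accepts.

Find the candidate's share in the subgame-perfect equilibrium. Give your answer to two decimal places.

Round 5 (the candidate proposes): the employer gets 37 if talks fail, so the candidate offers 37 and keeps 143.
Round 4 (the employer proposes): the candidate can get 143 next round, worth 0.74 × 143 = 105.82 now; the employer offers that and keeps 74.18.
Round 3 (the candidate proposes): the employer can get 74.18 next round, worth 0.74 × 74.18 = 54.8932 now. The candidate offers 54.8932 and keeps 180 − 54.8932 = 125.1068.
Round 2 (the employer proposes): the candidate can get 125.1068 next round, worth 0.74 × 125.1068 = 92.579032 now; the employer offers that and keeps 87.420968.
Round 1 (the candidate proposes): the employer can get 87.420968 next round, worth 0.74 × 87.420968 = 64.69151632 now. The candidate offers 64.69151632 and keeps 180 − 64.69151632 = 115.30848368.

115.31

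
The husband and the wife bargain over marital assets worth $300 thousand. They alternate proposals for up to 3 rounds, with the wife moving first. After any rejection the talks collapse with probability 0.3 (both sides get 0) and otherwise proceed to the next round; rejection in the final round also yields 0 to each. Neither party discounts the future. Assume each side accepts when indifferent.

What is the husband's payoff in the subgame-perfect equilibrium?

By backward induction:
Round 3 (the wife proposes): rejection yields 0 for the husband; the wife offers 0 and keeps 300.
Round 2 (the husband proposes): rejecting gives the wife an expected 0.7 × 300 = 210. The husband offers 210 and keeps 300 − 210 = 90.
Round 1 (the wife proposes): rejecting gives the husband an expected 0.7 × 90 = 63, so the wife offers 63, keeping 237.

63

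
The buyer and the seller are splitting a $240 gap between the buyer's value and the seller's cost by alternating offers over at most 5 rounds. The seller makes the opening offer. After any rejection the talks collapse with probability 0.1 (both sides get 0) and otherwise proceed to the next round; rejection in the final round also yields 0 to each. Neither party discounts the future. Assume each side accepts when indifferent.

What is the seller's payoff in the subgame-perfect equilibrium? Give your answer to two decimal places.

Round 5 (the seller proposes): rejection yields 0 for the buyer; the seller offers 0 and keeps 240.
Round 4 (the buyer proposes): rejecting gives the seller an expected 0.9 × 240 = 216; the buyer offers that and keeps 24.
Round 3 (the seller proposes): rejecting gives the buyer an expected 0.9 × 24 = 21.6. The seller offers 21.6 and keeps 240 − 21.6 = 218.4.
Round 2 (the buyer proposes): rejecting gives the seller an expected 0.9 × 218.4 = 196.56, so the buyer offers 196.56, keeping 43.44.
Round 1 (the seller proposes): rejecting gives the buyer an expected 0.9 × 43.44 = 39.096. The seller offers 39.096 and keeps 240 − 39.096 = 200.904.

200.90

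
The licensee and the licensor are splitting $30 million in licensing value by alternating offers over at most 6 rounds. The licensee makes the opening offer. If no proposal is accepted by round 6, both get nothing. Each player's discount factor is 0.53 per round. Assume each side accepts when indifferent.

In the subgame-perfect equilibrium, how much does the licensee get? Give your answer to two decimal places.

Round 6 (the licensor proposes): the licensee will accept anything ≥ 0, so the licensor offers 0 and keeps 30.
Round 5 (the licensee proposes): the licensor can get 30 next round, worth 0.53 × 30 = 15.9 now, so the licensee offers 15.9, keeping 14.1.
Round 4 (the licensor proposes): the licensee can get 14.1 next round, worth 0.53 × 14.1 = 7.473 now. The licensor offers 7.473 and keeps 30 − 7.473 = 22.527.
Round 3 (the licensee proposes): the licensor can get 22.527 next round, worth 0.53 × 22.527 = 11.93931 now, so the licensee offers 11.93931, keeping 18.06069.
Round 2 (the licensor proposes): the licensee can get 18.06069 next round, worth 0.53 × 18.06069 = 9.5721657 now, so the licensor offers 9.5721657, keeping 20.4278343.
Round 1 (the licensee proposes): the licensor can get 20.4278343 next round, worth 0.53 × 20.4278343 = 10.826752179 now, so the licensee offers 10.826752179, keeping 19.173247821.

19.17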